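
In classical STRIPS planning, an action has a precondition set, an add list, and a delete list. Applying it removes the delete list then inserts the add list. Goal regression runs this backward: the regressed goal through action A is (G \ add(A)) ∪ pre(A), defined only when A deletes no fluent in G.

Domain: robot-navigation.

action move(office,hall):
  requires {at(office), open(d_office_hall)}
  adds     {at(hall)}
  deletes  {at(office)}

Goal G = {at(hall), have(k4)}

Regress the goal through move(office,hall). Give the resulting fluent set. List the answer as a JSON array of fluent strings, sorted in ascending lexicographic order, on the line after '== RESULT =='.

Compute (G \ add) ∪ pre:
  G ∩ del = {}  (empty — regression defined)
  G \ add = {at(hall), have(k4)} \ {at(hall)} = {have(k4)}
  ∪ pre   = {have(k4)} ∪ {at(office), open(d_office_hall)}
          = {at(office), have(k4), open(d_office_hall)}

== RESULT ==
["at(office)", "have(k4)", "open(d_office_hall)"]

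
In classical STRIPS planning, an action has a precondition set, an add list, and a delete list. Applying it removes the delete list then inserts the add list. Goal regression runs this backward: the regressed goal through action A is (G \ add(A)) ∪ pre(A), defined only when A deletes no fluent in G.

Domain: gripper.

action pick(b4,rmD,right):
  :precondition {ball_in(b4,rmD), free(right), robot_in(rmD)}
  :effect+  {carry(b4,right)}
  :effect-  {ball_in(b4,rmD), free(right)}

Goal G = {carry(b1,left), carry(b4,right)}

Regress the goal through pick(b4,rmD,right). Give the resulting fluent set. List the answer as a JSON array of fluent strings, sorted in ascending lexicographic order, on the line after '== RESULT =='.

Regress:
  G ∩ del = {}  (empty — regression defined)
  G \ add = {carry(b1,left), carry(b4,right)} \ {carry(b4,right)} = {carry(b1,left)}
  ∪ pre   = {carry(b1,left)} ∪ {ball_in(b4,rmD), free(right), robot_in(rmD)}
          = {ball_in(b4,rmD), carry(b1,left), free(right), robot_in(rmD)}

== RESULT ==
["ball_in(b4,rmD)", "carry(b1,left)", "free(right)", "robot_in(rmD)"]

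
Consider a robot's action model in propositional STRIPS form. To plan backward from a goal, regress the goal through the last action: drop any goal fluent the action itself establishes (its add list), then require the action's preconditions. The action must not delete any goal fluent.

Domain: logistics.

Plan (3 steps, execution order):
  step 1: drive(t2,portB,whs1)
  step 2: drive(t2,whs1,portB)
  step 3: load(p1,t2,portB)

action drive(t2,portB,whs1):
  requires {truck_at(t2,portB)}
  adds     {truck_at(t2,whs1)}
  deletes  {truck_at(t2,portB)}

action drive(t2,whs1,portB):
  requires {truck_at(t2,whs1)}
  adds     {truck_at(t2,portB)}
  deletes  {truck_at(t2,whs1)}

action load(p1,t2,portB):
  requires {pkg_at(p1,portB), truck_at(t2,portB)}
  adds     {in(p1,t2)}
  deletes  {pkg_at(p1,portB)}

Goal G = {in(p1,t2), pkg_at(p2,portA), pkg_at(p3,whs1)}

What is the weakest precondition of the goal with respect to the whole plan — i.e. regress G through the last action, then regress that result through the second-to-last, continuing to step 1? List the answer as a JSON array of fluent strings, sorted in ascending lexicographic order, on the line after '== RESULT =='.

Regress step by step:
  through step 3 (load(p1,t2,portB)): drop {in(p1,t2)}, keep {pkg_at(p2,portA), pkg_at(p3,whs1)}, require {pkg_at(p1,portB), truck_at(t2,portB)}
    → {pkg_at(p1,portB), pkg_at(p2,portA), pkg_at(p3,whs1), truck_at(t2,portB)}
  through step 2 (drive(t2,whs1,portB)): drop {truck_at(t2,portB)}, keep {pkg_at(p1,portB), pkg_at(p2,portA), pkg_at(p3,whs1)}, require {truck_at(t2,whs1)}
    → {pkg_at(p1,portB), pkg_at(p2,portA), pkg_at(p3,whs1), truck_at(t2,whs1)}
  through step 1 (drive(t2,portB,whs1)): drop {truck_at(t2,whs1)}, keep {pkg_at(p1,portB), pkg_at(p2,portA), pkg_at(p3,whs1)}, require {truck_at(t2,portB)}
    → {pkg_at(p1,portB), pkg_at(p2,portA), pkg_at(p3,whs1), truck_at(t2,portB)}

== RESULT ==
["pkg_at(p1,portB)", "pkg_at(p2,portA)", "pkg_at(p3,whs1)", "truck_at(t2,portB)"]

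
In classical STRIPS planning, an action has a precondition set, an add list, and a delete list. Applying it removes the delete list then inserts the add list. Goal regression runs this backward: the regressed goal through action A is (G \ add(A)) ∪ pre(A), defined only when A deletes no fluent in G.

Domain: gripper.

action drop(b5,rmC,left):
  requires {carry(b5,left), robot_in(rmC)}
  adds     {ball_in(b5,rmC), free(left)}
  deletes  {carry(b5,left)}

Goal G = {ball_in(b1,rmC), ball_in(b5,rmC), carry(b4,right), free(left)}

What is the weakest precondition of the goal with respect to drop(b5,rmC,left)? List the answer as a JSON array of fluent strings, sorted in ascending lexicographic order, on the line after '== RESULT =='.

Compute (G \ add) ∪ pre:
  G ∩ del = {}  (empty — regression defined)
  G \ add = {ball_in(b1,rmC), ball_in(b5,rmC), carry(b4,right), free(left)} \ {ball_in(b5,rmC), free(left)} = {ball_in(b1,rmC), carry(b4,right)}
  ∪ pre   = {ball_in(b1,rmC), carry(b4,right)} ∪ {carry(b5,left), robot_in(rmC)}
          = {ball_in(b1,rmC), carry(b4,right), carry(b5,left), robot_in(rmC)}

== RESULT ==
["ball_in(b1,rmC)", "carry(b4,right)", "carry(b5,left)", "robot_in(rmC)"]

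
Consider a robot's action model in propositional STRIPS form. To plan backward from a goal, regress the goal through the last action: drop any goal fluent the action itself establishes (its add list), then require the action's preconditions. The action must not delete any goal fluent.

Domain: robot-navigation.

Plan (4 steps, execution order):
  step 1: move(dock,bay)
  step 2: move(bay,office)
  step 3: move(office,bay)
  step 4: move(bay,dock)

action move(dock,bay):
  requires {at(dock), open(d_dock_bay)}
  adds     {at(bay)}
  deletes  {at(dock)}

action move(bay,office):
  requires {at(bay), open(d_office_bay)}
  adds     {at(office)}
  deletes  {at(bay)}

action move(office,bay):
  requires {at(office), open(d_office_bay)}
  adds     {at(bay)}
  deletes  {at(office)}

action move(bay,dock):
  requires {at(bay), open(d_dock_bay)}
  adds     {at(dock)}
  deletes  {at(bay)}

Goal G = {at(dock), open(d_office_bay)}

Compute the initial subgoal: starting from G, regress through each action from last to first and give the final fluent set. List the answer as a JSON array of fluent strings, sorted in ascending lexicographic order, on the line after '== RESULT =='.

Work backward from the goal:
  through step 4 (move(bay,dock)): drop {at(dock)}, keep {open(d_office_bay)}, require {at(bay), open(d_dock_bay)}
    → {at(bay), open(d_dock_bay), open(d_office_bay)}
  through step 3 (move(office,bay)): drop {at(bay)}, keep {open(d_dock_bay), open(d_office_bay)}, require {at(office), open(d_office_bay)}
    → {at(office), open(d_dock_bay), open(d_office_bay)}
  through step 2 (move(bay,office)): drop {at(office)}, keep {open(d_dock_bay), open(d_office_bay)}, require {at(bay), open(d_office_bay)}
    → {at(bay), open(d_dock_bay), open(d_office_bay)}
  through step 1 (move(dock,bay)): drop {at(bay)}, keep {open(d_dock_bay), open(d_office_bay)}, require {at(dock), open(d_dock_bay)}
    → {at(dock), open(d_dock_bay), open(d_office_bay)}

== RESULT ==
["at(dock)", "open(d_dock_bay)", "open(d_office_bay)"]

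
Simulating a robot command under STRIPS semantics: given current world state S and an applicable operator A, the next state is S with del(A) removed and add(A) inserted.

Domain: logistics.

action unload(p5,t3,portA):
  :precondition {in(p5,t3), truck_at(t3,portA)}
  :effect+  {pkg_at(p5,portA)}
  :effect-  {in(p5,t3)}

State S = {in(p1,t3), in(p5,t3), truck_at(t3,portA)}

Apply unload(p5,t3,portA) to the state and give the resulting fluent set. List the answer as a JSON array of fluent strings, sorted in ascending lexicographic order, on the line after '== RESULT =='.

Compute (S \ del) ∪ add:
  pre ⊆ S: {in(p5,t3), truck_at(t3,portA)} ⊆ S  — applicable
  S \ del = {in(p1,t3), truck_at(t3,portA)}
  ∪ add   = {in(p1,t3), pkg_at(p5,portA), truck_at(t3,portA)}

== RESULT ==
["in(p1,t3)", "pkg_at(p5,portA)", "truck_at(t3,portA)"]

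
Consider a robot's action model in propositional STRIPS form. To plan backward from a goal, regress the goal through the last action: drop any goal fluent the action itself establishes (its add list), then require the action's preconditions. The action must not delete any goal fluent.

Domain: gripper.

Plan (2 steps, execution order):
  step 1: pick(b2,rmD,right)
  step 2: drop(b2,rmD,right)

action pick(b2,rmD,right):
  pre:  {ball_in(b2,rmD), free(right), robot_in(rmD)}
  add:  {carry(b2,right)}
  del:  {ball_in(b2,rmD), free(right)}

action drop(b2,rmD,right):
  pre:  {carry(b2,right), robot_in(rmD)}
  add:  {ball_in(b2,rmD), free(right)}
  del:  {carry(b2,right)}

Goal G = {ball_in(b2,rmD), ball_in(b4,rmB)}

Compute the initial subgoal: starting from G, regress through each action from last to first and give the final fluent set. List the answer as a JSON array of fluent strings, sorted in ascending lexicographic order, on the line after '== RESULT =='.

Work backward from the goal:
  through step 2 (drop(b2,rmD,right)): drop {ball_in(b2,rmD)}, keep {ball_in(b4,rmB)}, require {carry(b2,right), robot_in(rmD)}
    → {ball_in(b4,rmB), carry(b2,right), robot_in(rmD)}
  through step 1 (pick(b2,rmD,right)): drop {carry(b2,right)}, keep {ball_in(b4,rmB), robot_in(rmD)}, require {ball_in(b2,rmD), free(right), robot_in(rmD)}
    → {ball_in(b2,rmD), ball_in(b4,rmB), free(right), robot_in(rmD)}

== RESULT ==
["ball_in(b2,rmD)", "ball_in(b4,rmB)", "free(right)", "robot_in(rmD)"]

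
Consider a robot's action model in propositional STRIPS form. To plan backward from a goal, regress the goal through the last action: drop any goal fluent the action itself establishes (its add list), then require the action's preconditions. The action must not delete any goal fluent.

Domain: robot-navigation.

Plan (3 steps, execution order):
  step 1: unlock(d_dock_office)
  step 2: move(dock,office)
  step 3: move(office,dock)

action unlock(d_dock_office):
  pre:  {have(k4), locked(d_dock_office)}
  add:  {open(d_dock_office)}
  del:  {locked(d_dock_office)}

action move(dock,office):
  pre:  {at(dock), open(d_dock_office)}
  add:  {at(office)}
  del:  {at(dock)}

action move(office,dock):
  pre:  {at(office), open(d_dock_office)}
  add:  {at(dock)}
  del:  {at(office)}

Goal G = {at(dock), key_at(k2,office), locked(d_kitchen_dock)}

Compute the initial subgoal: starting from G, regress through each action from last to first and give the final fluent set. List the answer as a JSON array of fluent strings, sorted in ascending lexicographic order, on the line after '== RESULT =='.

Regress step by step:
  through step 3 (move(office,dock)): drop {at(dock)}, keep {key_at(k2,office), locked(d_kitchen_dock)}, require {at(office), open(d_dock_office)}
    → {at(office), key_at(k2,office), locked(d_kitchen_dock), open(d_dock_office)}
  through step 2 (move(dock,office)): drop {at(office)}, keep {key_at(k2,office), locked(d_kitchen_dock), open(d_dock_office)}, require {at(dock), open(d_dock_office)}
    → {at(dock), key_at(k2,office), locked(d_kitchen_dock), open(d_dock_office)}
  through step 1 (unlock(d_dock_office)): drop {open(d_dock_office)}, keep {at(dock), key_at(k2,office), locked(d_kitchen_dock)}, require {have(k4), locked(d_dock_office)}
    → {at(dock), have(k4), key_at(k2,office), locked(d_dock_office), locked(d_kitchen_dock)}

== RESULT ==
["at(dock)", "have(k4)", "key_at(k2,office)", "locked(d_dock_office)", "locked(d_kitchen_dock)"]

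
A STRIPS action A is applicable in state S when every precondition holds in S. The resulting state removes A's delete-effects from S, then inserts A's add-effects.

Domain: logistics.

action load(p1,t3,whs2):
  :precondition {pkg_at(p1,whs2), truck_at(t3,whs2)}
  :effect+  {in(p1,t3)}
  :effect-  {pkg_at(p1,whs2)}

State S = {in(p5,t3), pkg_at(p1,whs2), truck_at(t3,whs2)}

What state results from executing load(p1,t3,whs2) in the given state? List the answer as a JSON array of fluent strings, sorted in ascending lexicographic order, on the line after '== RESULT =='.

Progress:
  pre ⊆ S: {pkg_at(p1,whs2), truck_at(t3,whs2)} ⊆ S  — applicable
  S \ del = {in(p5,t3), truck_at(t3,whs2)}
  ∪ add   = {in(p1,t3), in(p5,t3), truck_at(t3,whs2)}

== RESULT ==
["in(p1,t3)", "in(p5,t3)", "truck_at(t3,whs2)"]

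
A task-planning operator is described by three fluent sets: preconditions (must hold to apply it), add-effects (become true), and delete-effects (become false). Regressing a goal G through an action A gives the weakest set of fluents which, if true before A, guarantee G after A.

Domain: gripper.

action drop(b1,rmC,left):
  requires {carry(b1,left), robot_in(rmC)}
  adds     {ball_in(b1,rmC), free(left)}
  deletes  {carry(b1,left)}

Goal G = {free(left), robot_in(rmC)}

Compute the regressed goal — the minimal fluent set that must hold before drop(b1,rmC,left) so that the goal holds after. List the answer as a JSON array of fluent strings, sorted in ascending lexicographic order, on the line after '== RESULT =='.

Compute (G \ add) ∪ pre:
  G ∩ del = {}  (empty — regression defined)
  G \ add = {free(left), robot_in(rmC)} \ {ball_in(b1,rmC), free(left)} = {robot_in(rmC)}
  ∪ pre   = {robot_in(rmC)} ∪ {carry(b1,left), robot_in(rmC)}
          = {carry(b1,left), robot_in(rmC)}

== RESULT ==
["carry(b1,left)", "robot_in(rmC)"]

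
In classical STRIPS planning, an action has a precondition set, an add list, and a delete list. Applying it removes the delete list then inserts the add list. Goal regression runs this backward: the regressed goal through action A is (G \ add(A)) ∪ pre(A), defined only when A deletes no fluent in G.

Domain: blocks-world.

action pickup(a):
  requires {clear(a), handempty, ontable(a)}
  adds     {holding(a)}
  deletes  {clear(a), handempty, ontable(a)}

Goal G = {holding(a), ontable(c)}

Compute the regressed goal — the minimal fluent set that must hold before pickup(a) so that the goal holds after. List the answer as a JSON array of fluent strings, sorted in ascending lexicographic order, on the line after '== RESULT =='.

Regress:
  G ∩ del = {}  (empty — regression defined)
  G \ add = {holding(a), ontable(c)} \ {holding(a)} = {ontable(c)}
  ∪ pre   = {ontable(c)} ∪ {clear(a), handempty, ontable(a)}
          = {clear(a), handempty, ontable(a), ontable(c)}

== RESULT ==
["clear(a)", "handempty", "ontable(a)", "ontable(c)"]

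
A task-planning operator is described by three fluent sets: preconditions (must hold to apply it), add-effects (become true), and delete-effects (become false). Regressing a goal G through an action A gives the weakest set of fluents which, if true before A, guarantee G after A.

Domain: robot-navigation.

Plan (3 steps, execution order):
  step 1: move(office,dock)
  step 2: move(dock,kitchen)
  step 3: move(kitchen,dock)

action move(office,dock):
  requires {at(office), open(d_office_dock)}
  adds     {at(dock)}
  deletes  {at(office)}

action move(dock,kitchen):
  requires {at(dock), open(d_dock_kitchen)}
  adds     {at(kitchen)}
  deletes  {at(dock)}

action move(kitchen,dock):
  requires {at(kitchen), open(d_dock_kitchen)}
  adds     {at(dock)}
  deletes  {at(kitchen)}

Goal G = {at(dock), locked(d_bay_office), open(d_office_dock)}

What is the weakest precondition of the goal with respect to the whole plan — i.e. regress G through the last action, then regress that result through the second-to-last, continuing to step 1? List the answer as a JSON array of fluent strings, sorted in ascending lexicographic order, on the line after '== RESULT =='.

Regress step by step:
  through step 3 (move(kitchen,dock)): drop {at(dock)}, keep {locked(d_bay_office), open(d_office_dock)}, require {at(kitchen), open(d_dock_kitchen)}
    → {at(kitchen), locked(d_bay_office), open(d_dock_kitchen), open(d_office_dock)}
  through step 2 (move(dock,kitchen)): drop {at(kitchen)}, keep {locked(d_bay_office), open(d_dock_kitchen), open(d_office_dock)}, require {at(dock), open(d_dock_kitchen)}
    → {at(dock), locked(d_bay_office), open(d_dock_kitchen), open(d_office_dock)}
  through step 1 (move(office,dock)): drop {at(dock)}, keep {locked(d_bay_office), open(d_dock_kitchen), open(d_office_dock)}, require {at(office), open(d_office_dock)}
    → {at(office), locked(d_bay_office), open(d_dock_kitchen), open(d_office_dock)}

== RESULT ==
["at(office)", "locked(d_bay_office)", "open(d_dock_kitchen)", "open(d_office_dock)"]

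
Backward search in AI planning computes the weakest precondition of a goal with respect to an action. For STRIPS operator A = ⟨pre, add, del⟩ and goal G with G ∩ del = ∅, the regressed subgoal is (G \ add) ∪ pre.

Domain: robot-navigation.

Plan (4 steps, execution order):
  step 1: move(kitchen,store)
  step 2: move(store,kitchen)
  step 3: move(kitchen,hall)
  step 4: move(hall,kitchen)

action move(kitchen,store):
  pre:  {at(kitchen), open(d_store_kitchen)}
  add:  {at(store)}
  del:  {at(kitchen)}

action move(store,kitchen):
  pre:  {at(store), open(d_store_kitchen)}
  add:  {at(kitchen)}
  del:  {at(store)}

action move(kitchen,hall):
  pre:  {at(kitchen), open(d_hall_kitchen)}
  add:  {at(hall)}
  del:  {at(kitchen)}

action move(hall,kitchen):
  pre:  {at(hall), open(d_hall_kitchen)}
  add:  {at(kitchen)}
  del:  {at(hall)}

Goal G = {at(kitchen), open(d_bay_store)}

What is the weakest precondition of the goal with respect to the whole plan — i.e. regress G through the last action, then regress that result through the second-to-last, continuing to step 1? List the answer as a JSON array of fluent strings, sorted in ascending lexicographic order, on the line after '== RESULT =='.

Work backward from the goal:
  through step 4 (move(hall,kitchen)): drop {at(kitchen)}, keep {open(d_bay_store)}, require {at(hall), open(d_hall_kitchen)}
    → {at(hall), open(d_bay_store), open(d_hall_kitchen)}
  through step 3 (move(kitchen,hall)): drop {at(hall)}, keep {open(d_bay_store), open(d_hall_kitchen)}, require {at(kitchen), open(d_hall_kitchen)}
    → {at(kitchen), open(d_bay_store), open(d_hall_kitchen)}
  through step 2 (move(store,kitchen)): drop {at(kitchen)}, keep {open(d_bay_store), open(d_hall_kitchen)}, require {at(store), open(d_store_kitchen)}
    → {at(store), open(d_bay_store), open(d_hall_kitchen), open(d_store_kitchen)}
  through step 1 (move(kitchen,store)): drop {at(store)}, keep {open(d_bay_store), open(d_hall_kitchen), open(d_store_kitchen)}, require {at(kitchen), open(d_store_kitchen)}
    → {at(kitchen), open(d_bay_store), open(d_hall_kitchen), open(d_store_kitchen)}

== RESULT ==
["at(kitchen)", "open(d_bay_store)", "open(d_hall_kitchen)", "open(d_store_kitchen)"]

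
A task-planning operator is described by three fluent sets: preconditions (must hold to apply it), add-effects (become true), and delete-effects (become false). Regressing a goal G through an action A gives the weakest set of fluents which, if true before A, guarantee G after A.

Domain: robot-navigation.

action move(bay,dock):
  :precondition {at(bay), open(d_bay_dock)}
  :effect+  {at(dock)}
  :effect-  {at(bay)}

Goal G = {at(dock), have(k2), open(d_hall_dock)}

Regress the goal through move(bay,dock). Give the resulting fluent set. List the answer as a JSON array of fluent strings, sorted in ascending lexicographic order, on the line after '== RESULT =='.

Regress:
  G ∩ del = {}  (empty — regression defined)
  G \ add = {at(dock), have(k2), open(d_hall_dock)} \ {at(dock)} = {have(k2), open(d_hall_dock)}
  ∪ pre   = {have(k2), open(d_hall_dock)} ∪ {at(bay), open(d_bay_dock)}
          = {at(bay), have(k2), open(d_bay_dock), open(d_hall_dock)}

== RESULT ==
["at(bay)", "have(k2)", "open(d_bay_dock)", "open(d_hall_dock)"]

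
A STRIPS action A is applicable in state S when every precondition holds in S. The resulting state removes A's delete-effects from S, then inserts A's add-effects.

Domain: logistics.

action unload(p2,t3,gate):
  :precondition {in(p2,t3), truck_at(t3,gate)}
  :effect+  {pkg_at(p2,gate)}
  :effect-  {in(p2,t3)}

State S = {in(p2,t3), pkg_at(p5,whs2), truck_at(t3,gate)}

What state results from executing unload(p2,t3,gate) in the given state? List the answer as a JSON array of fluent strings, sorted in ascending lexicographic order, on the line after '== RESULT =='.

Compute (S \ del) ∪ add:
  pre ⊆ S: {in(p2,t3), truck_at(t3,gate)} ⊆ S  — applicable
  S \ del = {pkg_at(p5,whs2), truck_at(t3,gate)}
  ∪ add   = {pkg_at(p2,gate), pkg_at(p5,whs2), truck_at(t3,gate)}

== RESULT ==
["pkg_at(p2,gate)", "pkg_at(p5,whs2)", "truck_at(t3,gate)"]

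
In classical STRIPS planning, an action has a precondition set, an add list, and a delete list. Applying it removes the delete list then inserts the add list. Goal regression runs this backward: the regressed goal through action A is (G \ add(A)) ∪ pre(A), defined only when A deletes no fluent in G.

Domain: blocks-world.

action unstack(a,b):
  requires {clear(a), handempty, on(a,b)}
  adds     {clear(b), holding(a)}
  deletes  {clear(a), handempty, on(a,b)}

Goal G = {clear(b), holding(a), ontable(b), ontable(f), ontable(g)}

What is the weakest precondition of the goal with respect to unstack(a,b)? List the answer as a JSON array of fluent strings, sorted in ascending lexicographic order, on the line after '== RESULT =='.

Compute (G \ add) ∪ pre:
  G ∩ del = {}  (empty — regression defined)
  G \ add = {clear(b), holding(a), ontable(b), ontable(f), ontable(g)} \ {clear(b), holding(a)} = {ontable(b), ontable(f), ontable(g)}
  ∪ pre   = {ontable(b), ontable(f), ontable(g)} ∪ {clear(a), handempty, on(a,b)}
          = {clear(a), handempty, on(a,b), ontable(b), ontable(f), ontable(g)}

== RESULT ==
["clear(a)", "handempty", "on(a,b)", "ontable(b)", "ontable(f)", "ontable(g)"]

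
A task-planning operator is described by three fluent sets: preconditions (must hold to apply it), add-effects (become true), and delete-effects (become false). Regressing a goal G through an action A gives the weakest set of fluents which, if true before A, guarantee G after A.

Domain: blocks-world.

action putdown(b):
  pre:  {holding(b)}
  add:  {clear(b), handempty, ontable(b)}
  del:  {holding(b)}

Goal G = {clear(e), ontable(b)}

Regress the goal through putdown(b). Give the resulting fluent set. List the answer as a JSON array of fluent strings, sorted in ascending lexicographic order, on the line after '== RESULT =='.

Regress:
  G ∩ del = {}  (empty — regression defined)
  G \ add = {clear(e), ontable(b)} \ {clear(b), handempty, ontable(b)} = {clear(e)}
  ∪ pre   = {clear(e)} ∪ {holding(b)}
          = {clear(e), holding(b)}

== RESULT ==
["clear(e)", "holding(b)"]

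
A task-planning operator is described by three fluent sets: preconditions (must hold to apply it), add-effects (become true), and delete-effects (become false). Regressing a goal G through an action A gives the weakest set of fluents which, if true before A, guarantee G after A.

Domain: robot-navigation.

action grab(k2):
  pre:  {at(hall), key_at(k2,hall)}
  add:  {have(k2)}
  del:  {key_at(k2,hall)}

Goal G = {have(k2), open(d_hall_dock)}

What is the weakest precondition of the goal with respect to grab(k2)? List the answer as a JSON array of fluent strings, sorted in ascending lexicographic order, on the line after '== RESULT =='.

Compute (G \ add) ∪ pre:
  G ∩ del = {}  (empty — regression defined)
  G \ add = {have(k2), open(d_hall_dock)} \ {have(k2)} = {open(d_hall_dock)}
  ∪ pre   = {open(d_hall_dock)} ∪ {at(hall), key_at(k2,hall)}
          = {at(hall), key_at(k2,hall), open(d_hall_dock)}

== RESULT ==
["at(hall)", "key_at(k2,hall)", "open(d_hall_dock)"]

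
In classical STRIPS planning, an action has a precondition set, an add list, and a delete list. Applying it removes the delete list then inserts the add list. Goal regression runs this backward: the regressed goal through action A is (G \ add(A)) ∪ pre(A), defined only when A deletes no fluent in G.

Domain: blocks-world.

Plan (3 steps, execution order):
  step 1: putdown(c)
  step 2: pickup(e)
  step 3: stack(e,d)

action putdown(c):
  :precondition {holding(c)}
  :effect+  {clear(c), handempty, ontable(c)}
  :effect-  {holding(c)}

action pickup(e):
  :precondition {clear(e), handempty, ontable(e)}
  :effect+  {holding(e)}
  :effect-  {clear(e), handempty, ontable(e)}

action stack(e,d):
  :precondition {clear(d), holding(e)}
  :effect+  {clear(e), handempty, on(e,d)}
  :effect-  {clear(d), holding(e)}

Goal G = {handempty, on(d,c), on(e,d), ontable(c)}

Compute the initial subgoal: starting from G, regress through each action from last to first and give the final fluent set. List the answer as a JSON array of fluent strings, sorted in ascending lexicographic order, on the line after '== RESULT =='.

Regress step by step:
  through step 3 (stack(e,d)): drop {handempty, on(e,d)}, keep {on(d,c), ontable(c)}, require {clear(d), holding(e)}
    → {clear(d), holding(e), on(d,c), ontable(c)}
  through step 2 (pickup(e)): drop {holding(e)}, keep {clear(d), on(d,c), ontable(c)}, require {clear(e), handempty, ontable(e)}
    → {clear(d), clear(e), handempty, on(d,c), ontable(c), ontable(e)}
  through step 1 (putdown(c)): drop {handempty, ontable(c)}, keep {clear(d), clear(e), on(d,c), ontable(e)}, require {holding(c)}
    → {clear(d), clear(e), holding(c), on(d,c), ontable(e)}

== RESULT ==
["clear(d)", "clear(e)", "holding(c)", "on(d,c)", "ontable(e)"]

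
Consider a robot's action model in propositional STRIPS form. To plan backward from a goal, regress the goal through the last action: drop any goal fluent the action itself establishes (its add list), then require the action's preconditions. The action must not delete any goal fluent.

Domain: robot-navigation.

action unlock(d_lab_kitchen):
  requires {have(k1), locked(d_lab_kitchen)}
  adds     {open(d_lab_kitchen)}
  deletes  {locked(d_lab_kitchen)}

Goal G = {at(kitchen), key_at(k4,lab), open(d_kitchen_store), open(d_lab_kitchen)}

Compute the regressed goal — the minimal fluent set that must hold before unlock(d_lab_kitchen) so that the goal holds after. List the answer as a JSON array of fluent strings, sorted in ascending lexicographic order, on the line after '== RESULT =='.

Compute (G \ add) ∪ pre:
  G ∩ del = {}  (empty — regression defined)
  G \ add = {at(kitchen), key_at(k4,lab), open(d_kitchen_store), open(d_lab_kitchen)} \ {open(d_lab_kitchen)} = {at(kitchen), key_at(k4,lab), open(d_kitchen_store)}
  ∪ pre   = {at(kitchen), key_at(k4,lab), open(d_kitchen_store)} ∪ {have(k1), locked(d_lab_kitchen)}
          = {at(kitchen), have(k1), key_at(k4,lab), locked(d_lab_kitchen), open(d_kitchen_store)}

== RESULT ==
["at(kitchen)", "have(k1)", "key_at(k4,lab)", "locked(d_lab_kitchen)", "open(d_kitchen_store)"]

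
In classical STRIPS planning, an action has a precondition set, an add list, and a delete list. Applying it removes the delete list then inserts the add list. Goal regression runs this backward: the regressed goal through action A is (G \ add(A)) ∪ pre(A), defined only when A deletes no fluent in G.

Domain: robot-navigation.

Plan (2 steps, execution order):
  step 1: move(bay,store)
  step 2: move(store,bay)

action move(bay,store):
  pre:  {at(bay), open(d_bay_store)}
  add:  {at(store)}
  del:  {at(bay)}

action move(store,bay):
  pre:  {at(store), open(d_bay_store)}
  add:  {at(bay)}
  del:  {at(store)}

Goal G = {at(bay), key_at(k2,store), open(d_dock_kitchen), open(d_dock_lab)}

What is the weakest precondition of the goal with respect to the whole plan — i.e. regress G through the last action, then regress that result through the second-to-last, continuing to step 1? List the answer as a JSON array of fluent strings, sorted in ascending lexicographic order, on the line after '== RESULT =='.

Work backward from the goal:
  through step 2 (move(store,bay)): drop {at(bay)}, keep {key_at(k2,store), open(d_dock_kitchen), open(d_dock_lab)}, require {at(store), open(d_bay_store)}
    → {at(store), key_at(k2,store), open(d_bay_store), open(d_dock_kitchen), open(d_dock_lab)}
  through step 1 (move(bay,store)): drop {at(store)}, keep {key_at(k2,store), open(d_bay_store), open(d_dock_kitchen), open(d_dock_lab)}, require {at(bay), open(d_bay_store)}
    → {at(bay), key_at(k2,store), open(d_bay_store), open(d_dock_kitchen), open(d_dock_lab)}

== RESULT ==
["at(bay)", "key_at(k2,store)", "open(d_bay_store)", "open(d_dock_kitchen)", "open(d_dock_lab)"]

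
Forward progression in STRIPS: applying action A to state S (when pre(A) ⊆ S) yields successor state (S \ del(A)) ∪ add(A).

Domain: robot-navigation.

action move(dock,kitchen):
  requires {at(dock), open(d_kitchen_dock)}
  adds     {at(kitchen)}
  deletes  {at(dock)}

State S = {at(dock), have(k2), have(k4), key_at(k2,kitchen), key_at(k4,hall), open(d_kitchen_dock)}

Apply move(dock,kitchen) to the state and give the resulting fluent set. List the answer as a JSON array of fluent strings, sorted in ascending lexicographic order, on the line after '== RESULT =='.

Compute (S \ del) ∪ add:
  pre ⊆ S: {at(dock), open(d_kitchen_dock)} ⊆ S  — applicable
  S \ del = {have(k2), have(k4), key_at(k2,kitchen), key_at(k4,hall), open(d_kitchen_dock)}
  ∪ add   = {at(kitchen), have(k2), have(k4), key_at(k2,kitchen), key_at(k4,hall), open(d_kitchen_dock)}

== RESULT ==
["at(kitchen)", "have(k2)", "have(k4)", "key_at(k2,kitchen)", "key_at(k4,hall)", "open(d_kitchen_dock)"]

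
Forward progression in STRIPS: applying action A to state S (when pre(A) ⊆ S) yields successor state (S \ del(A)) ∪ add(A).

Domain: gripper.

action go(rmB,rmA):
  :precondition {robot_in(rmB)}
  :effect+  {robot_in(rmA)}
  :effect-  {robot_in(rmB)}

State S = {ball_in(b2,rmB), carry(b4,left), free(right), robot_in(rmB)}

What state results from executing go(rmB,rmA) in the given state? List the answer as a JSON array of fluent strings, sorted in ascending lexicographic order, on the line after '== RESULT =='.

Progress:
  pre ⊆ S: {robot_in(rmB)} ⊆ S  — applicable
  S \ del = {ball_in(b2,rmB), carry(b4,left), free(right)}
  ∪ add   = {ball_in(b2,rmB), carry(b4,left), free(right), robot_in(rmA)}

== RESULT ==
["ball_in(b2,rmB)", "carry(b4,left)", "free(right)", "robot_in(rmA)"]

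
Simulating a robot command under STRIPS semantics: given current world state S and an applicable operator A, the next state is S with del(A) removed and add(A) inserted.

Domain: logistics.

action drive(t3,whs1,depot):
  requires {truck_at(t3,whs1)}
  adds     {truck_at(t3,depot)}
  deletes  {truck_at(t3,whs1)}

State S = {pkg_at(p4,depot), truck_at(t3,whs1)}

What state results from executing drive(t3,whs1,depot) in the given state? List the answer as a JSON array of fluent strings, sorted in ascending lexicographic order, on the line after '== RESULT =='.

Compute (S \ del) ∪ add:
  pre ⊆ S: {truck_at(t3,whs1)} ⊆ S  — applicable
  S \ del = {pkg_at(p4,depot)}
  ∪ add   = {pkg_at(p4,depot), truck_at(t3,depot)}

== RESULT ==
["pkg_at(p4,depot)", "truck_at(t3,depot)"]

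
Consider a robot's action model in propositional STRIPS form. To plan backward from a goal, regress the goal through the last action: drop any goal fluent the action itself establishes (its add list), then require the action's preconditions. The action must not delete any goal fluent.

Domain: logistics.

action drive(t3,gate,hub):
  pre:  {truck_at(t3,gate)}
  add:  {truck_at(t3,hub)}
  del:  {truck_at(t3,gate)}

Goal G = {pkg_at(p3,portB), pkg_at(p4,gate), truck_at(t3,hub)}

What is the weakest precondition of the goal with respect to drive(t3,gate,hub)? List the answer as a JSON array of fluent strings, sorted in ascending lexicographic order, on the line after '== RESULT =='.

Compute (G \ add) ∪ pre:
  G ∩ del = {}  (empty — regression defined)
  G \ add = {pkg_at(p3,portB), pkg_at(p4,gate), truck_at(t3,hub)} \ {truck_at(t3,hub)} = {pkg_at(p3,portB), pkg_at(p4,gate)}
  ∪ pre   = {pkg_at(p3,portB), pkg_at(p4,gate)} ∪ {truck_at(t3,gate)}
          = {pkg_at(p3,portB), pkg_at(p4,gate), truck_at(t3,gate)}

== RESULT ==
["pkg_at(p3,portB)", "pkg_at(p4,gate)", "truck_at(t3,gate)"]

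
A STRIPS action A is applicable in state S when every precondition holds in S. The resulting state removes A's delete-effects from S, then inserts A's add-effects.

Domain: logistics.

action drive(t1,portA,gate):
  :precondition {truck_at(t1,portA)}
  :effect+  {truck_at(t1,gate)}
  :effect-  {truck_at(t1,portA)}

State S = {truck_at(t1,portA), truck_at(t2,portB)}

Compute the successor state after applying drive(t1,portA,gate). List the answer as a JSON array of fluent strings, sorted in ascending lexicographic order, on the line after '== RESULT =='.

Compute (S \ del) ∪ add:
  pre ⊆ S: {truck_at(t1,portA)} ⊆ S  — applicable
  S \ del = {truck_at(t2,portB)}
  ∪ add   = {truck_at(t1,gate), truck_at(t2,portB)}

== RESULT ==
["truck_at(t1,gate)", "truck_at(t2,portB)"]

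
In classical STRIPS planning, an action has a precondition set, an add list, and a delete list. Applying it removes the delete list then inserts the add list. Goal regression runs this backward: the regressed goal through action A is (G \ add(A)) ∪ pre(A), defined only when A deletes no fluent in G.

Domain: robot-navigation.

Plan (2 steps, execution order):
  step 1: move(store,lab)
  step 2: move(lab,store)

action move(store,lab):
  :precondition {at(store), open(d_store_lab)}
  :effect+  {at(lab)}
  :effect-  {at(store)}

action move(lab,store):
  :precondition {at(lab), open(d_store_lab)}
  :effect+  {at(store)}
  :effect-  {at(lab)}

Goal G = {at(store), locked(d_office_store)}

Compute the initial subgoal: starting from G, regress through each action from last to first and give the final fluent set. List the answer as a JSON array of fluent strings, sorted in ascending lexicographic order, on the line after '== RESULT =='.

Regress step by step:
  through step 2 (move(lab,store)): drop {at(store)}, keep {locked(d_office_store)}, require {at(lab), open(d_store_lab)}
    → {at(lab), locked(d_office_store), open(d_store_lab)}
  through step 1 (move(store,lab)): drop {at(lab)}, keep {locked(d_office_store), open(d_store_lab)}, require {at(store), open(d_store_lab)}
    → {at(store), locked(d_office_store), open(d_store_lab)}

== RESULT ==
["at(store)", "locked(d_office_store)", "open(d_store_lab)"]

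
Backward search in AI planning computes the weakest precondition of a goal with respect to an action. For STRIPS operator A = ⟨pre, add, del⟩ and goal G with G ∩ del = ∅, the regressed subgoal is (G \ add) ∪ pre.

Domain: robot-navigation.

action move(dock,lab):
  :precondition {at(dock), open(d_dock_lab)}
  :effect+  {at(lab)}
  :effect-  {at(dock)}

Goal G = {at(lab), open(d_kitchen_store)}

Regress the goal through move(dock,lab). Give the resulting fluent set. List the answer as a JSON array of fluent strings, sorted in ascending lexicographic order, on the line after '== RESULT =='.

Compute (G \ add) ∪ pre:
  G ∩ del = {}  (empty — regression defined)
  G \ add = {at(lab), open(d_kitchen_store)} \ {at(lab)} = {open(d_kitchen_store)}
  ∪ pre   = {open(d_kitchen_store)} ∪ {at(dock), open(d_dock_lab)}
          = {at(dock), open(d_dock_lab), open(d_kitchen_store)}

== RESULT ==
["at(dock)", "open(d_dock_lab)", "open(d_kitchen_store)"]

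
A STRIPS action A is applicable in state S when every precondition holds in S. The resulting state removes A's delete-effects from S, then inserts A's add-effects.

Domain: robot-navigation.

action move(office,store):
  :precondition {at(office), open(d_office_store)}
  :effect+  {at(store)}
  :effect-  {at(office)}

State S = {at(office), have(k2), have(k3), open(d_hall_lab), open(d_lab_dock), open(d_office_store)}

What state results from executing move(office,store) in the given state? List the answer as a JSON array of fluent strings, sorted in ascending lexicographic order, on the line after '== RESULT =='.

Progress:
  pre ⊆ S: {at(office), open(d_office_store)} ⊆ S  — applicable
  S \ del = {have(k2), have(k3), open(d_hall_lab), open(d_lab_dock), open(d_office_store)}
  ∪ add   = {at(store), have(k2), have(k3), open(d_hall_lab), open(d_lab_dock), open(d_office_store)}

== RESULT ==
["at(store)", "have(k2)", "have(k3)", "open(d_hall_lab)", "open(d_lab_dock)", "open(d_office_store)"]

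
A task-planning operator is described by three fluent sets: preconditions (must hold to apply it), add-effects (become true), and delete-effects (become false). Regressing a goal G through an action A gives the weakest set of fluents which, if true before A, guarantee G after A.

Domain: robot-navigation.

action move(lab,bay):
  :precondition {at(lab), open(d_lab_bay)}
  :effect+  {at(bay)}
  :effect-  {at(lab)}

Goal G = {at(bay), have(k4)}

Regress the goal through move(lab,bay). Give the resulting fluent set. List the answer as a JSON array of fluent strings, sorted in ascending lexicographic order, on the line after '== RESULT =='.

Regress:
  G ∩ del = {}  (empty — regression defined)
  G \ add = {at(bay), have(k4)} \ {at(bay)} = {have(k4)}
  ∪ pre   = {have(k4)} ∪ {at(lab), open(d_lab_bay)}
          = {at(lab), have(k4), open(d_lab_bay)}

== RESULT ==
["at(lab)", "have(k4)", "open(d_lab_bay)"]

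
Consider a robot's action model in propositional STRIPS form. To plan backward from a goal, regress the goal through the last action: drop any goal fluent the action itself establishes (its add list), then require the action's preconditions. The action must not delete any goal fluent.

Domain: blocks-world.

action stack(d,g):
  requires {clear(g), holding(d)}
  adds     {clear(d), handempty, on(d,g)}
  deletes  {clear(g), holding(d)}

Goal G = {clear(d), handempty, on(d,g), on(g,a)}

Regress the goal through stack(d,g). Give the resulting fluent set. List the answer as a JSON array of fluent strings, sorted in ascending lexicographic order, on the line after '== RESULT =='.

Regress:
  G ∩ del = {}  (empty — regression defined)
  G \ add = {clear(d), handempty, on(d,g), on(g,a)} \ {clear(d), handempty, on(d,g)} = {on(g,a)}
  ∪ pre   = {on(g,a)} ∪ {clear(g), holding(d)}
          = {clear(g), holding(d), on(g,a)}

== RESULT ==
["clear(g)", "holding(d)", "on(g,a)"]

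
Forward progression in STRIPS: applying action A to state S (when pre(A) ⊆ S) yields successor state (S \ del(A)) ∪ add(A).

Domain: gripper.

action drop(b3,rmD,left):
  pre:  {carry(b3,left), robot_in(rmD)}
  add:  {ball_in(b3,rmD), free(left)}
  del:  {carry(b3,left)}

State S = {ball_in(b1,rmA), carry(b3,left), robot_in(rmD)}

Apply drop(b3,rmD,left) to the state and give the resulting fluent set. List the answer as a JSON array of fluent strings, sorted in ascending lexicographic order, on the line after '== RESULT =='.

Progress:
  pre ⊆ S: {carry(b3,left), robot_in(rmD)} ⊆ S  — applicable
  S \ del = {ball_in(b1,rmA), robot_in(rmD)}
  ∪ add   = {ball_in(b1,rmA), ball_in(b3,rmD), free(left), robot_in(rmD)}

== RESULT ==
["ball_in(b1,rmA)", "ball_in(b3,rmD)", "free(left)", "robot_in(rmD)"]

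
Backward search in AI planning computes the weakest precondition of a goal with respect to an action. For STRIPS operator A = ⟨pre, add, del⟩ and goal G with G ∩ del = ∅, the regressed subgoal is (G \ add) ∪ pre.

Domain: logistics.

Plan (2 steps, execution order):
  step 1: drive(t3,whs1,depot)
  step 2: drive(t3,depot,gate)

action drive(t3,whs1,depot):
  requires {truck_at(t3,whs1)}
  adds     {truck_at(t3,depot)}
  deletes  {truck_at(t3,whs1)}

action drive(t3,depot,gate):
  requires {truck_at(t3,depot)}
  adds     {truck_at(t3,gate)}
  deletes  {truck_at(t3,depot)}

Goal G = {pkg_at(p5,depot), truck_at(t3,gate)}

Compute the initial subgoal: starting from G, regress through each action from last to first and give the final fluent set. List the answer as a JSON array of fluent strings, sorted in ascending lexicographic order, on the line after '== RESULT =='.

Regress step by step:
  through step 2 (drive(t3,depot,gate)): drop {truck_at(t3,gate)}, keep {pkg_at(p5,depot)}, require {truck_at(t3,depot)}
    → {pkg_at(p5,depot), truck_at(t3,depot)}
  through step 1 (drive(t3,whs1,depot)): drop {truck_at(t3,depot)}, keep {pkg_at(p5,depot)}, require {truck_at(t3,whs1)}
    → {pkg_at(p5,depot), truck_at(t3,whs1)}

== RESULT ==
["pkg_at(p5,depot)", "truck_at(t3,whs1)"]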